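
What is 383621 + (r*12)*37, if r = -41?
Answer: 365417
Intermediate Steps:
383621 + (r*12)*37 = 383621 - 41*12*37 = 383621 - 492*37 = 383621 - 18204 = 365417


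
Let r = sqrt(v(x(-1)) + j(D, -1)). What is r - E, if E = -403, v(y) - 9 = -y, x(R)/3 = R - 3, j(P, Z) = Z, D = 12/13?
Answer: 403 + 2*sqrt(5) ≈ 407.47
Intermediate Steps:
D = 12/13 (D = 12*(1/13) = 12/13 ≈ 0.92308)
x(R) = -9 + 3*R (x(R) = 3*(R - 3) = 3*(-3 + R) = -9 + 3*R)
v(y) = 9 - y
r = 2*sqrt(5) (r = sqrt((9 - (-9 + 3*(-1))) - 1) = sqrt((9 - (-9 - 3)) - 1) = sqrt((9 - 1*(-12)) - 1) = sqrt((9 + 12) - 1) = sqrt(21 - 1) = sqrt(20) = 2*sqrt(5) ≈ 4.4721)
r - E = 2*sqrt(5) - 1*(-403) = 2*sqrt(5) + 403 = 403 + 2*sqrt(5)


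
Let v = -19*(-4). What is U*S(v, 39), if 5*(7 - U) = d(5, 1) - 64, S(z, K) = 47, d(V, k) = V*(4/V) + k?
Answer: 4418/5 ≈ 883.60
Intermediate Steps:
v = 76
d(V, k) = 4 + k
U = 94/5 (U = 7 - ((4 + 1) - 64)/5 = 7 - (5 - 64)/5 = 7 - ⅕*(-59) = 7 + 59/5 = 94/5 ≈ 18.800)
U*S(v, 39) = (94/5)*47 = 4418/5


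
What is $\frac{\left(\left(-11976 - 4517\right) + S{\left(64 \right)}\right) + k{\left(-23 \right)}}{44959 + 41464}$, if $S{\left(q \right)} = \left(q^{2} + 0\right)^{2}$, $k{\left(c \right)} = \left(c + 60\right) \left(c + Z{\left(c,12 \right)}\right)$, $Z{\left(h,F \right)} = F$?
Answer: $\frac{16760316}{86423} \approx 193.93$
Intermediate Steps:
$k{\left(c \right)} = \left(12 + c\right) \left(60 + c\right)$ ($k{\left(c \right)} = \left(c + 60\right) \left(c + 12\right) = \left(60 + c\right) \left(12 + c\right) = \left(12 + c\right) \left(60 + c\right)$)
$S{\left(q \right)} = q^{4}$ ($S{\left(q \right)} = \left(q^{2}\right)^{2} = q^{4}$)
$\frac{\left(\left(-11976 - 4517\right) + S{\left(64 \right)}\right) + k{\left(-23 \right)}}{44959 + 41464} = \frac{\left(\left(-11976 - 4517\right) + 64^{4}\right) + \left(720 + \left(-23\right)^{2} + 72 \left(-23\right)\right)}{44959 + 41464} = \frac{\left(-16493 + 16777216\right) + \left(720 + 529 - 1656\right)}{86423} = \left(16760723 - 407\right) \frac{1}{86423} = 16760316 \cdot \frac{1}{86423} = \frac{16760316}{86423}$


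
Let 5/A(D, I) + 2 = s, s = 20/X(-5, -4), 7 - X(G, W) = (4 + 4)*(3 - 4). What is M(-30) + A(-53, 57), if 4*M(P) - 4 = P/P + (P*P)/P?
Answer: -55/4 ≈ -13.750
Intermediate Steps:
X(G, W) = 15 (X(G, W) = 7 - (4 + 4)*(3 - 4) = 7 - 8*(-1) = 7 - 1*(-8) = 7 + 8 = 15)
M(P) = 5/4 + P/4 (M(P) = 1 + (P/P + (P*P)/P)/4 = 1 + (1 + P²/P)/4 = 1 + (1 + P)/4 = 1 + (¼ + P/4) = 5/4 + P/4)
s = 4/3 (s = 20/15 = 20*(1/15) = 4/3 ≈ 1.3333)
A(D, I) = -15/2 (A(D, I) = 5/(-2 + 4/3) = 5/(-⅔) = 5*(-3/2) = -15/2)
M(-30) + A(-53, 57) = (5/4 + (¼)*(-30)) - 15/2 = (5/4 - 15/2) - 15/2 = -25/4 - 15/2 = -55/4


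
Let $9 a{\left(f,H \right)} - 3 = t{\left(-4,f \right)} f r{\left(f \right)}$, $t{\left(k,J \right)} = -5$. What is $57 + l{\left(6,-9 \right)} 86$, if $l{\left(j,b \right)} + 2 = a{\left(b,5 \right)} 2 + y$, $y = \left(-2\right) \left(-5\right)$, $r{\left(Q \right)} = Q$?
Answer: $- \frac{20813}{3} \approx -6937.7$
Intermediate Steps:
$a{\left(f,H \right)} = \frac{1}{3} - \frac{5 f^{2}}{9}$ ($a{\left(f,H \right)} = \frac{1}{3} + \frac{- 5 f f}{9} = \frac{1}{3} + \frac{\left(-5\right) f^{2}}{9} = \frac{1}{3} - \frac{5 f^{2}}{9}$)
$y = 10$
$l{\left(j,b \right)} = \frac{26}{3} - \frac{10 b^{2}}{9}$ ($l{\left(j,b \right)} = -2 + \left(\left(\frac{1}{3} - \frac{5 b^{2}}{9}\right) 2 + 10\right) = -2 + \left(\left(\frac{2}{3} - \frac{10 b^{2}}{9}\right) + 10\right) = -2 - \left(- \frac{32}{3} + \frac{10 b^{2}}{9}\right) = \frac{26}{3} - \frac{10 b^{2}}{9}$)
$57 + l{\left(6,-9 \right)} 86 = 57 + \left(\frac{26}{3} - \frac{10 \left(-9\right)^{2}}{9}\right) 86 = 57 + \left(\frac{26}{3} - 90\right) 86 = 57 - \frac{20984}{3} = - \frac{20813}{3}$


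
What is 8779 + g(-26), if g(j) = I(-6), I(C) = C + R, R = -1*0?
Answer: 8773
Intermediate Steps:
R = 0
I(C) = C (I(C) = C + 0 = C)
g(j) = -6
8779 + g(-26) = 8779 - 6 = 8773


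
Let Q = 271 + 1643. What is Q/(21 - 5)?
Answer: 957/8 ≈ 119.63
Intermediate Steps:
Q = 1914
Q/(21 - 5) = 1914/(21 - 5) = 1914/16 = (1/16)*1914 = 957/8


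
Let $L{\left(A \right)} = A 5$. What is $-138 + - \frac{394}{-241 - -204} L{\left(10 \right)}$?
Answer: $\frac{14594}{37} \approx 394.43$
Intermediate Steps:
$L{\left(A \right)} = 5 A$
$-138 + - \frac{394}{-241 - -204} L{\left(10 \right)} = -138 + - \frac{394}{-241 - -204} \cdot 5 \cdot 10 = -138 + - \frac{394}{-241 + 204} \cdot 50 = -138 + - \frac{394}{-37} \cdot 50 = -138 + \left(-394\right) \left(- \frac{1}{37}\right) 50 = -138 + \frac{394}{37} \cdot 50 = -138 + \frac{19700}{37} = \frac{14594}{37}$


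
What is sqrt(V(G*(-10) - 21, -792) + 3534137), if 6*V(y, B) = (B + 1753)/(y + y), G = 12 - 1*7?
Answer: sqrt(641360841519)/426 ≈ 1879.9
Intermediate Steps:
G = 5 (G = 12 - 7 = 5)
V(y, B) = (1753 + B)/(12*y) (V(y, B) = ((B + 1753)/(y + y))/6 = ((1753 + B)/((2*y)))/6 = ((1753 + B)*(1/(2*y)))/6 = ((1753 + B)/(2*y))/6 = (1753 + B)/(12*y))
sqrt(V(G*(-10) - 21, -792) + 3534137) = sqrt((1753 - 792)/(12*(5*(-10) - 21)) + 3534137) = sqrt((1/12)*961/(-50 - 21) + 3534137) = sqrt((1/12)*961/(-71) + 3534137) = sqrt((1/12)*(-1/71)*961 + 3534137) = sqrt(-961/852 + 3534137) = sqrt(3011083763/852) = sqrt(641360841519)/426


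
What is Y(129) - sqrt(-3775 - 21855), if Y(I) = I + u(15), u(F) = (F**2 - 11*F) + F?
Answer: 204 - I*sqrt(25630) ≈ 204.0 - 160.09*I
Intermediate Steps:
u(F) = F**2 - 10*F
Y(I) = 75 + I (Y(I) = I + 15*(-10 + 15) = I + 15*5 = I + 75 = 75 + I)
Y(129) - sqrt(-3775 - 21855) = (75 + 129) - sqrt(-3775 - 21855) = 204 - sqrt(-25630) = 204 - I*sqrt(25630)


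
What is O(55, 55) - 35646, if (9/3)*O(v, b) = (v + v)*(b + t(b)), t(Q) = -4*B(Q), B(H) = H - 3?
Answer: -41256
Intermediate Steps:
B(H) = -3 + H
t(Q) = 12 - 4*Q (t(Q) = -4*(-3 + Q) = 12 - 4*Q)
O(v, b) = 2*v*(12 - 3*b)/3 (O(v, b) = ((v + v)*(b + (12 - 4*b)))/3 = ((2*v)*(12 - 3*b))/3 = (2*v*(12 - 3*b))/3 = 2*v*(12 - 3*b)/3)
O(55, 55) - 35646 = 2*55*(4 - 1*55) - 35646 = 2*55*(4 - 55) - 35646 = 2*55*(-51) - 35646 = -5610 - 35646 = -41256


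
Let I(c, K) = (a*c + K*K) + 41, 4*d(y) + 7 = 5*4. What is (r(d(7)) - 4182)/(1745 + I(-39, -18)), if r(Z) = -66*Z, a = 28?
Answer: -8793/2036 ≈ -4.3188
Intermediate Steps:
d(y) = 13/4 (d(y) = -7/4 + (5*4)/4 = -7/4 + (1/4)*20 = -7/4 + 5 = 13/4)
I(c, K) = 41 + K**2 + 28*c (I(c, K) = (28*c + K*K) + 41 = (28*c + K**2) + 41 = (K**2 + 28*c) + 41 = 41 + K**2 + 28*c)
(r(d(7)) - 4182)/(1745 + I(-39, -18)) = (-66*13/4 - 4182)/(1745 + (41 + (-18)**2 + 28*(-39))) = (-429/2 - 4182)/(1745 + (41 + 324 - 1092)) = -8793/(2*(1745 - 727)) = -8793/2/1018 = -8793/2*1/1018 = -8793/2036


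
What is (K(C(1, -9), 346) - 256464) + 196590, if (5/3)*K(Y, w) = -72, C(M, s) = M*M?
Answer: -299586/5 ≈ -59917.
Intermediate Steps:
C(M, s) = M**2
K(Y, w) = -216/5 (K(Y, w) = (3/5)*(-72) = -216/5)
(K(C(1, -9), 346) - 256464) + 196590 = (-216/5 - 256464) + 196590 = -1282536/5 + 196590 = -299586/5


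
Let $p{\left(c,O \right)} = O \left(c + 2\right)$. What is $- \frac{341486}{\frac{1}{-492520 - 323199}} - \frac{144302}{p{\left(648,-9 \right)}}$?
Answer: $\frac{814778108991601}{2925} \approx 2.7856 \cdot 10^{11}$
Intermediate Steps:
$p{\left(c,O \right)} = O \left(2 + c\right)$
$- \frac{341486}{\frac{1}{-492520 - 323199}} - \frac{144302}{p{\left(648,-9 \right)}} = - \frac{341486}{\frac{1}{-492520 - 323199}} - \frac{144302}{\left(-9\right) \left(2 + 648\right)} = - \frac{341486}{\frac{1}{-815719}} - \frac{144302}{\left(-9\right) 650} = - \frac{341486}{- \frac{1}{815719}} - \frac{144302}{-5850} = \left(-341486\right) \left(-815719\right) - - \frac{72151}{2925} = 278556618434 + \frac{72151}{2925} = \frac{814778108991601}{2925}$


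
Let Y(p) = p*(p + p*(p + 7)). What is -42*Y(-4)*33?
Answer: -88704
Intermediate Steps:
Y(p) = p*(p + p*(7 + p))
-42*Y(-4)*33 = -42*(-4)**2*(8 - 4)*33 = -672*4*33 = -42*64*33 = -2688*33 = -88704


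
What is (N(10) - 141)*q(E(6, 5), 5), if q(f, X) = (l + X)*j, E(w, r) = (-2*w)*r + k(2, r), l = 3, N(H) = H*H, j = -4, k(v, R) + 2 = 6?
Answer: 1312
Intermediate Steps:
k(v, R) = 4 (k(v, R) = -2 + 6 = 4)
N(H) = H**2
E(w, r) = 4 - 2*r*w (E(w, r) = (-2*w)*r + 4 = -2*r*w + 4 = 4 - 2*r*w)
q(f, X) = -12 - 4*X (q(f, X) = (3 + X)*(-4) = -12 - 4*X)
(N(10) - 141)*q(E(6, 5), 5) = (10**2 - 141)*(-12 - 4*5) = (100 - 141)*(-12 - 20) = -41*(-32) = 1312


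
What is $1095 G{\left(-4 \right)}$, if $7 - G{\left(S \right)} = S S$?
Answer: $-9855$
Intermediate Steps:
$G{\left(S \right)} = 7 - S^{2}$ ($G{\left(S \right)} = 7 - S S = 7 - S^{2}$)
$1095 G{\left(-4 \right)} = 1095 \left(7 - \left(-4\right)^{2}\right) = 1095 \left(7 - 16\right) = 1095 \left(-9\right) = -9855$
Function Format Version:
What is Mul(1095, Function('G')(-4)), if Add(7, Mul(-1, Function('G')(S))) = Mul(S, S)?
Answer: -9855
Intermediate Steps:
Function('G')(S) = Add(7, Mul(-1, Pow(S, 2))) (Function('G')(S) = Add(7, Mul(-1, Mul(S, S))) = Add(7, Mul(-1, Pow(S, 2))))
Mul(1095, Function('G')(-4)) = Mul(1095, Add(7, Mul(-1, Pow(-4, 2)))) = Mul(1095, Add(7, Mul(-1, 16))) = Mul(1095, Add(7, -16)) = Mul(1095, -9) = -9855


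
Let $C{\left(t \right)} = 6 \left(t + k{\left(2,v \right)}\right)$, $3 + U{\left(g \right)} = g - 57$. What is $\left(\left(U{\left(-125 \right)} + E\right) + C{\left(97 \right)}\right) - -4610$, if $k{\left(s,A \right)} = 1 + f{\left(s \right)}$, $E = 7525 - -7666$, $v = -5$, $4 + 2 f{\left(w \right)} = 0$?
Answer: $20192$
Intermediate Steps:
$f{\left(w \right)} = -2$ ($f{\left(w \right)} = -2 + \frac{1}{2} \cdot 0 = -2 + 0 = -2$)
$E = 15191$ ($E = 7525 + 7666 = 15191$)
$k{\left(s,A \right)} = -1$ ($k{\left(s,A \right)} = 1 - 2 = -1$)
$U{\left(g \right)} = -60 + g$ ($U{\left(g \right)} = -3 + \left(g - 57\right) = -3 + \left(-57 + g\right) = -60 + g$)
$C{\left(t \right)} = -6 + 6 t$ ($C{\left(t \right)} = 6 \left(t - 1\right) = 6 \left(-1 + t\right) = -6 + 6 t$)
$\left(\left(U{\left(-125 \right)} + E\right) + C{\left(97 \right)}\right) - -4610 = \left(\left(\left(-60 - 125\right) + 15191\right) + \left(-6 + 6 \cdot 97\right)\right) - -4610 = \left(\left(-185 + 15191\right) + \left(-6 + 582\right)\right) + 4610 = \left(15006 + 576\right) + 4610 = 15582 + 4610 = 20192$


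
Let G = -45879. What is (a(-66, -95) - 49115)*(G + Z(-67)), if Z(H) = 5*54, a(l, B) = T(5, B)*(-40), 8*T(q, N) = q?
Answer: 2241226260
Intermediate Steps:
T(q, N) = q/8
a(l, B) = -25 (a(l, B) = ((⅛)*5)*(-40) = (5/8)*(-40) = -25)
Z(H) = 270
(a(-66, -95) - 49115)*(G + Z(-67)) = (-25 - 49115)*(-45879 + 270) = -49140*(-45609) = 2241226260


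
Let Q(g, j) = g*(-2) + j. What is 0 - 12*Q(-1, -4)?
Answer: 24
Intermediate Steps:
Q(g, j) = j - 2*g (Q(g, j) = -2*g + j = j - 2*g)
0 - 12*Q(-1, -4) = 0 - 12*(-4 - 2*(-1)) = 0 - 12*(-4 + 2) = 0 - 12*(-2) = 0 + 24 = 24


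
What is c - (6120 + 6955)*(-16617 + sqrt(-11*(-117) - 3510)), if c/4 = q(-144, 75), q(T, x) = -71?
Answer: 217266991 - 39225*I*sqrt(247) ≈ 2.1727e+8 - 6.1647e+5*I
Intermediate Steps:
c = -284 (c = 4*(-71) = -284)
c - (6120 + 6955)*(-16617 + sqrt(-11*(-117) - 3510)) = -284 - (6120 + 6955)*(-16617 + sqrt(-11*(-117) - 3510)) = -284 - 13075*(-16617 + sqrt(1287 - 3510)) = -284 - 13075*(-16617 + sqrt(-2223)) = -284 - 13075*(-16617 + 3*I*sqrt(247)) = -284 - (-217267275 + 39225*I*sqrt(247)) = -284 + (217267275 - 39225*I*sqrt(247)) = 217266991 - 39225*I*sqrt(247)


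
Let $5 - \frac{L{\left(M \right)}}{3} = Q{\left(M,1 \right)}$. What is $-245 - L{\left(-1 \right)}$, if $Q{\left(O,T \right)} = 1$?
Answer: $-257$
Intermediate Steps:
$L{\left(M \right)} = 12$ ($L{\left(M \right)} = 15 - 3 = 12$)
$-245 - L{\left(-1 \right)} = -245 - 12 = -257$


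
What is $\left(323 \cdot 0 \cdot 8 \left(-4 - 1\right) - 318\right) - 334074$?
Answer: $-334392$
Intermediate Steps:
$\left(323 \cdot 0 \cdot 8 \left(-4 - 1\right) - 318\right) - 334074 = \left(323 \cdot 0 \left(-5\right) - 318\right) - 334074 = \left(323 \cdot 0 - 318\right) - 334074 = \left(0 - 318\right) - 334074 = -318 - 334074 = -334392$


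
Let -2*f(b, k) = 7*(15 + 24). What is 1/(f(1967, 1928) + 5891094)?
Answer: 2/11781915 ≈ 1.6975e-7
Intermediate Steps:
f(b, k) = -273/2 (f(b, k) = -7*(15 + 24)/2 = -7*39/2 = -½*273 = -273/2)
1/(f(1967, 1928) + 5891094) = 1/(-273/2 + 5891094) = 1/(11781915/2) = 2/11781915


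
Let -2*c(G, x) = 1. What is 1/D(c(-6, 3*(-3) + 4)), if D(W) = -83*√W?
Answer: I*√2/83 ≈ 0.017039*I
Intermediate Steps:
c(G, x) = -½ (c(G, x) = -½*1 = -½)
1/D(c(-6, 3*(-3) + 4)) = 1/(-83*I*√2/2) = I*√2/83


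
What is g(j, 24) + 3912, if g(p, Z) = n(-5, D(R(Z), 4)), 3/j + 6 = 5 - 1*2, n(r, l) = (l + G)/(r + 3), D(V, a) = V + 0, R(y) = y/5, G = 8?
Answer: 19528/5 ≈ 3905.6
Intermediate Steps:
R(y) = y/5 (R(y) = y*(⅕) = y/5)
D(V, a) = V
n(r, l) = (8 + l)/(3 + r) (n(r, l) = (l + 8)/(r + 3) = (8 + l)/(3 + r))
j = -1 (j = 3/(-6 + (5 - 1*2)) = 3/(-6 + (5 - 2)) = 3/(-6 + 3) = 3/(-3) = 3*(-⅓) = -1)
g(p, Z) = -4 - Z/10 (g(p, Z) = (8 + Z/5)/(3 - 5) = (8 + Z/5)/(-2) = -(8 + Z/5)/2 = -4 - Z/10)
g(j, 24) + 3912 = (-4 - ⅒*24) + 3912 = (-4 - 12/5) + 3912 = -32/5 + 3912 = 19528/5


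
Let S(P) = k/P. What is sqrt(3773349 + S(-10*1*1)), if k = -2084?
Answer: sqrt(94338935)/5 ≈ 1942.6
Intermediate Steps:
S(P) = -2084/P
sqrt(3773349 + S(-10*1*1)) = sqrt(3773349 - 2084/(-10*1*1)) = sqrt(3773349 - 2084/((-10*1))) = sqrt(3773349 - 2084/(-10)) = sqrt(3773349 - 2084*(-1/10)) = sqrt(3773349 + 1042/5) = sqrt(18867787/5) = sqrt(94338935)/5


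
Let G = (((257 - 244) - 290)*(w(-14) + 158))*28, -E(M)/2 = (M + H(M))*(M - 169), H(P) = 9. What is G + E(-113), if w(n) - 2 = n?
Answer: -1191032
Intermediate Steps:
w(n) = 2 + n
E(M) = -2*(-169 + M)*(9 + M) (E(M) = -2*(M + 9)*(M - 169) = -2*(9 + M)*(-169 + M) = -2*(-169 + M)*(9 + M))
G = -1132376 (G = (((257 - 244) - 290)*((2 - 14) + 158))*28 = ((13 - 290)*(-12 + 158))*28 = -277*146*28 = -40442*28 = -1132376)
G + E(-113) = -1132376 + (3042 - 2*(-113)² + 320*(-113)) = -1132376 + (3042 - 2*12769 - 36160) = -1132376 + (3042 - 25538 - 36160) = -1132376 - 58656 = -1191032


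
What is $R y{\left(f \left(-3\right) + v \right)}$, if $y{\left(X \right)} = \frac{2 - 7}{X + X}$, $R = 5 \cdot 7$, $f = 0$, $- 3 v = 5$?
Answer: $\frac{105}{2} \approx 52.5$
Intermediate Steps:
$v = - \frac{5}{3}$ ($v = \left(- \frac{1}{3}\right) 5 = - \frac{5}{3} \approx -1.6667$)
$R = 35$
$y{\left(X \right)} = - \frac{5}{2 X}$
$R y{\left(f \left(-3\right) + v \right)} = 35 \left(- \frac{5}{2 \left(0 \left(-3\right) - \frac{5}{3}\right)}\right) = 35 \left(- \frac{5}{2 \left(0 - \frac{5}{3}\right)}\right) = 35 \left(- \frac{5}{2 \left(- \frac{5}{3}\right)}\right) = 35 \left(\left(- \frac{5}{2}\right) \left(- \frac{3}{5}\right)\right) = 35 \cdot \frac{3}{2} = \frac{105}{2}$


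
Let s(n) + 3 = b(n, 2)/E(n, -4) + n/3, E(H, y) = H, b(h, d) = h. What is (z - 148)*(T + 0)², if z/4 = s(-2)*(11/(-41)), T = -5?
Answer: -446300/123 ≈ -3628.5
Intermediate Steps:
s(n) = -2 + n/3 (s(n) = -3 + (n/n + n/3) = -3 + (1 + n*(⅓)) = -3 + (1 + n/3) = -2 + n/3)
z = 352/123 (z = 4*((-2 + (⅓)*(-2))*(11/(-41))) = 4*((-2 - ⅔)*(11*(-1/41))) = 4*(-8/3*(-11/41)) = 4*(88/123) = 352/123 ≈ 2.8618)
(z - 148)*(T + 0)² = (352/123 - 148)*(-5 + 0)² = -17852/123*(-5)² = -17852/123*25 = -446300/123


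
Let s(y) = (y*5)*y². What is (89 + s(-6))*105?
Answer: -104055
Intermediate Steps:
s(y) = 5*y³ (s(y) = (5*y)*y² = 5*y³)
(89 + s(-6))*105 = (89 + 5*(-6)³)*105 = (89 + 5*(-216))*105 = (89 - 1080)*105 = -991*105 = -104055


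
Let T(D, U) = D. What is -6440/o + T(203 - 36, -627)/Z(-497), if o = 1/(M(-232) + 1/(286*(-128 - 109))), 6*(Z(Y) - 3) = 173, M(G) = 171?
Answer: -7128491270638/6473181 ≈ -1.1012e+6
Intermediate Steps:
Z(Y) = 191/6 (Z(Y) = 3 + (⅙)*173 = 3 + 173/6 = 191/6)
o = 67782/11590721 (o = 1/(171 + 1/(286*(-128 - 109))) = 1/(171 + 1/(286*(-237))) = 1/(171 + 1/(-67782)) = 1/(171 - 1/67782) = 1/(11590721/67782) = 67782/11590721 ≈ 0.0058480)
-6440/o + T(203 - 36, -627)/Z(-497) = -6440/67782/11590721 + (203 - 36)/(191/6) = -6440*11590721/67782 + 167*(6/191) = -37322121620/33891 + 1002/191 = -7128491270638/6473181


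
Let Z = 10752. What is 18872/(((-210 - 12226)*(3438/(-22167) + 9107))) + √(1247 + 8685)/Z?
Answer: -11620434/69735364331 + √2483/5376 ≈ 0.0091023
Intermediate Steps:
18872/(((-210 - 12226)*(3438/(-22167) + 9107))) + √(1247 + 8685)/Z = 18872/(((-210 - 12226)*(3438/(-22167) + 9107))) + √(1247 + 8685)/10752 = 18872/((-12436*(3438*(-1/22167) + 9107))) + √9932*(1/10752) = 18872/((-12436*(-382/2463 + 9107))) + (2*√2483)*(1/10752) = 18872/((-12436*22430159/2463)) + √2483/5376 = 18872/(-278941457324/2463) + √2483/5376 = 18872*(-2463/278941457324) + √2483/5376 = -11620434/69735364331 + √2483/5376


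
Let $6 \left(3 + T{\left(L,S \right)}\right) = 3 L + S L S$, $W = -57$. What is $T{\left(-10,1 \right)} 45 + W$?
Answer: $-492$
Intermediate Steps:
$T{\left(L,S \right)} = -3 + \frac{L}{2} + \frac{L S^{2}}{6}$ ($T{\left(L,S \right)} = -3 + \frac{3 L + S L S}{6} = -3 + \frac{3 L + L S S}{6} = -3 + \frac{3 L + L S^{2}}{6} = -3 + \left(\frac{L}{2} + \frac{L S^{2}}{6}\right) = -3 + \frac{L}{2} + \frac{L S^{2}}{6}$)
$T{\left(-10,1 \right)} 45 + W = \left(-3 + \frac{1}{2} \left(-10\right) + \frac{1}{6} \left(-10\right) 1^{2}\right) 45 - 57 = \left(-3 - 5 + \frac{1}{6} \left(-10\right) 1\right) 45 - 57 = \left(-3 - 5 - \frac{5}{3}\right) 45 - 57 = \left(- \frac{29}{3}\right) 45 - 57 = -435 - 57 = -492$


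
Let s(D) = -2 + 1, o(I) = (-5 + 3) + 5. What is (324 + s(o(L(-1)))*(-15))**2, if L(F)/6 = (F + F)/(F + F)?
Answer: 114921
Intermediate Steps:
L(F) = 6 (L(F) = 6*((F + F)/(F + F)) = 6*((2*F)/((2*F))) = 6*((2*F)*(1/(2*F))) = 6*1 = 6)
o(I) = 3 (o(I) = -2 + 5 = 3)
s(D) = -1
(324 + s(o(L(-1)))*(-15))**2 = (324 - 1*(-15))**2 = (324 + 15)**2 = 339**2 = 114921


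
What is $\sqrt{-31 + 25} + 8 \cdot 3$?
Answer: $24 + i \sqrt{6} \approx 24.0 + 2.4495 i$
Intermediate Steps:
$\sqrt{-31 + 25} + 8 \cdot 3 = \sqrt{-6} + 24 = i \sqrt{6} + 24 = 24 + i \sqrt{6}$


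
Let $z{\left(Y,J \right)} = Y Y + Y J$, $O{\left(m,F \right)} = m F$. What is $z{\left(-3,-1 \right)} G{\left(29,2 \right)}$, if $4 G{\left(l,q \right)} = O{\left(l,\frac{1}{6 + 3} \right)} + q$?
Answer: $\frac{47}{3} \approx 15.667$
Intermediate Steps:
$O{\left(m,F \right)} = F m$
$z{\left(Y,J \right)} = Y^{2} + J Y$
$G{\left(l,q \right)} = \frac{q}{4} + \frac{l}{36}$ ($G{\left(l,q \right)} = \frac{\frac{l}{6 + 3} + q}{4} = \frac{\frac{l}{9} + q}{4} = \frac{q + \frac{l}{9}}{4} = \frac{q}{4} + \frac{l}{36}$)
$z{\left(-3,-1 \right)} G{\left(29,2 \right)} = - 3 \left(-1 - 3\right) \left(\frac{1}{4} \cdot 2 + \frac{1}{36} \cdot 29\right) = \left(-3\right) \left(-4\right) \left(\frac{1}{2} + \frac{29}{36}\right) = 12 \cdot \frac{47}{36} = \frac{47}{3}$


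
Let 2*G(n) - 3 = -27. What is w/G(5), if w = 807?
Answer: -269/4 ≈ -67.250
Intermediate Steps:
G(n) = -12 (G(n) = 3/2 + (½)*(-27) = 3/2 - 27/2 = -12)
w/G(5) = 807/(-12) = 807*(-1/12) = -269/4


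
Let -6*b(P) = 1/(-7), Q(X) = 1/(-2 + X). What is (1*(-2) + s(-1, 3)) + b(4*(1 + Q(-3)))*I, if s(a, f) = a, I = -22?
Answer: -74/21 ≈ -3.5238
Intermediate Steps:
b(P) = 1/42 (b(P) = -⅙/(-7) = -⅙*(-⅐) = 1/42)
(1*(-2) + s(-1, 3)) + b(4*(1 + Q(-3)))*I = (1*(-2) - 1) + (1/42)*(-22) = (-2 - 1) - 11/21 = -3 - 11/21 = -74/21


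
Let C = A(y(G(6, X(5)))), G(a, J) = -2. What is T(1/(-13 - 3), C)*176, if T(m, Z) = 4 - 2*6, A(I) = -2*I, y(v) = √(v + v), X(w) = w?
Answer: -1408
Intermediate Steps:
y(v) = √2*√v (y(v) = √(2*v) = √2*√v)
C = -4*I (C = -2*√2*√(-2) = -2*√2*I*√2 = -4*I ≈ -4.0*I)
T(m, Z) = -8 (T(m, Z) = 4 - 12 = -8)
T(1/(-13 - 3), C)*176 = -8*176 = -1408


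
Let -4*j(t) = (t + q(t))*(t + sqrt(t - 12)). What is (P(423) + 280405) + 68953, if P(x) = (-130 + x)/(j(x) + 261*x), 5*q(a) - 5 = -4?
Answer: 12534002701885898/35877244951 + 774985*sqrt(411)/107631734853 ≈ 3.4936e+5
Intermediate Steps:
q(a) = 1/5 (q(a) = 1 + (1/5)*(-4) = 1 - 4/5 = 1/5)
j(t) = -(1/5 + t)*(t + sqrt(-12 + t))/4 (j(t) = -(t + 1/5)*(t + sqrt(t - 12))/4 = -(1/5 + t)*(t + sqrt(-12 + t))/4)
P(x) = (-130 + x)/(-x**2/4 - sqrt(-12 + x)/20 + 5219*x/20 - x*sqrt(-12 + x)/4) (P(x) = (-130 + x)/((-x**2/4 - x/20 - sqrt(-12 + x)/20 - x*sqrt(-12 + x)/4) + 261*x) = (-130 + x)/(-x**2/4 - sqrt(-12 + x)/20 + 5219*x/20 - x*sqrt(-12 + x)/4))
(P(423) + 280405) + 68953 = (20*(130 - 1*423)/(sqrt(-12 + 423) - 5219*423 + 5*423**2 + 5*423*sqrt(-12 + 423)) + 280405) + 68953 = (20*(130 - 423)/(sqrt(411) - 2207637 + 5*178929 + 5*423*sqrt(411)) + 280405) + 68953 = (20*(-293)/(sqrt(411) - 2207637 + 894645 + 2115*sqrt(411)) + 280405) + 68953 = (20*(-293)/(-1312992 + 2116*sqrt(411)) + 280405) + 68953 = (-5860/(-1312992 + 2116*sqrt(411)) + 280405) + 68953 = (280405 - 5860/(-1312992 + 2116*sqrt(411))) + 68953 = 349358 - 5860/(-1312992 + 2116*sqrt(411))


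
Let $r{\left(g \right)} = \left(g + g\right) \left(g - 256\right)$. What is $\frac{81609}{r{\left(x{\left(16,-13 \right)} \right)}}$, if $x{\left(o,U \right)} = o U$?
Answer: $\frac{81609}{193024} \approx 0.42279$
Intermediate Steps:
$x{\left(o,U \right)} = U o$
$r{\left(g \right)} = 2 g \left(-256 + g\right)$
$\frac{81609}{r{\left(x{\left(16,-13 \right)} \right)}} = \frac{81609}{2 \left(\left(-13\right) 16\right) \left(-256 - 208\right)} = \frac{81609}{2 \left(-208\right) \left(-256 - 208\right)} = \frac{81609}{2 \left(-208\right) \left(-464\right)} = \frac{81609}{193024}$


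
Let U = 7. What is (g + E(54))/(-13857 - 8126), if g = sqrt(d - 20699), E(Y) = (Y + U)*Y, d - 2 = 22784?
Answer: -3294/21983 - sqrt(2087)/21983 ≈ -0.15192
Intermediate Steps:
d = 22786 (d = 2 + 22784 = 22786)
E(Y) = Y*(7 + Y) (E(Y) = (Y + 7)*Y = (7 + Y)*Y = Y*(7 + Y))
g = sqrt(2087) (g = sqrt(22786 - 20699) = sqrt(2087) ≈ 45.684)
(g + E(54))/(-13857 - 8126) = (sqrt(2087) + 54*(7 + 54))/(-13857 - 8126) = (sqrt(2087) + 54*61)/(-21983) = (sqrt(2087) + 3294)*(-1/21983) = (3294 + sqrt(2087))*(-1/21983) = -3294/21983 - sqrt(2087)/21983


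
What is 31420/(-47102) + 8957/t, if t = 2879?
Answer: 165717217/67803329 ≈ 2.4441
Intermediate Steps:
31420/(-47102) + 8957/t = 31420/(-47102) + 8957/2879 = 31420*(-1/47102) + 8957*(1/2879) = -15710/23551 + 8957/2879 = 165717217/67803329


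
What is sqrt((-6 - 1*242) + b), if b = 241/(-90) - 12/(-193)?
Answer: I*sqrt(8401662490)/5790 ≈ 15.831*I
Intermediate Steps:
b = -45433/17370 (b = 241*(-1/90) - 12*(-1/193) = -241/90 + 12/193 = -45433/17370 ≈ -2.6156)
sqrt((-6 - 1*242) + b) = sqrt((-6 - 1*242) - 45433/17370) = sqrt((-6 - 242) - 45433/17370) = sqrt(-248 - 45433/17370) = sqrt(-4353193/17370) = I*sqrt(8401662490)/5790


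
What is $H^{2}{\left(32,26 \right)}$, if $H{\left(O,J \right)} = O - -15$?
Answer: $2209$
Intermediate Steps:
$H{\left(O,J \right)} = 15 + O$ ($H{\left(O,J \right)} = O + 15 = 15 + O$)
$H^{2}{\left(32,26 \right)} = \left(15 + 32\right)^{2} = 47^{2} = 2209$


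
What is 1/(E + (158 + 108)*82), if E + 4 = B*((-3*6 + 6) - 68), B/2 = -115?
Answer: 1/40208 ≈ 2.4871e-5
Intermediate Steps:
B = -230 (B = 2*(-115) = -230)
E = 18396 (E = -4 - 230*((-3*6 + 6) - 68) = -4 - 230*((-18 + 6) - 68) = -4 - 230*(-12 - 68) = -4 - 230*(-80) = -4 + 18400 = 18396)
1/(E + (158 + 108)*82) = 1/(18396 + (158 + 108)*82) = 1/(18396 + 266*82) = 1/(18396 + 21812) = 1/40208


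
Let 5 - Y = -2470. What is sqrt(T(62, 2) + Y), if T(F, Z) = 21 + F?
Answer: sqrt(2558) ≈ 50.577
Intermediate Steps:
Y = 2475 (Y = 5 - 1*(-2470) = 5 + 2470 = 2475)
sqrt(T(62, 2) + Y) = sqrt((21 + 62) + 2475) = sqrt(83 + 2475) = sqrt(2558)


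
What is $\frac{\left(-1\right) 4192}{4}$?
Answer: $-1048$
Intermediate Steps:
$\frac{\left(-1\right) 4192}{4} = \frac{1}{4} \left(-4192\right) = -1048$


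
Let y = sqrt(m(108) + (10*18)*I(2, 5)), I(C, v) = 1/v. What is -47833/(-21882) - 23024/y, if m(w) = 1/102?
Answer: 47833/21882 - 23024*sqrt(374646)/3673 ≈ -3834.6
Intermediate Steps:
m(w) = 1/102
y = sqrt(374646)/102 (y = sqrt(1/102 + (10*18)/5) = sqrt(1/102 + 180*(1/5)) = sqrt(1/102 + 36) = sqrt(3673/102) = sqrt(374646)/102 ≈ 6.0008)
-47833/(-21882) - 23024/y = -47833/(-21882) - 23024*sqrt(374646)/3673 = -47833*(-1/21882) - 23024*sqrt(374646)/3673 = 47833/21882 - 23024*sqrt(374646)/3673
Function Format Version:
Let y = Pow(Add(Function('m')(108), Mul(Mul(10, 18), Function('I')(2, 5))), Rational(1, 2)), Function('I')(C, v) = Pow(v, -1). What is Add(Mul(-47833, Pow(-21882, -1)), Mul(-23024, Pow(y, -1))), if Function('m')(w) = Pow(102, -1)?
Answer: Add(Rational(47833, 21882), Mul(Rational(-23024, 3673), Pow(374646, Rational(1, 2)))) ≈ -3834.6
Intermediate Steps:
Function('m')(w) = Rational(1, 102)
y = Mul(Rational(1, 102), Pow(374646, Rational(1, 2))) (y = Pow(Add(Rational(1, 102), Mul(Mul(10, 18), Pow(5, -1))), Rational(1, 2)) = Pow(Add(Rational(1, 102), Mul(180, Rational(1, 5))), Rational(1, 2)) = Pow(Add(Rational(1, 102), 36), Rational(1, 2)) = Pow(Rational(3673, 102), Rational(1, 2)) = Mul(Rational(1, 102), Pow(374646, Rational(1, 2))) ≈ 6.0008)
Add(Mul(-47833, Pow(-21882, -1)), Mul(-23024, Pow(y, -1))) = Add(Mul(-47833, Pow(-21882, -1)), Mul(-23024, Pow(Mul(Rational(1, 102), Pow(374646, Rational(1, 2))), -1))) = Add(Mul(-47833, Rational(-1, 21882)), Mul(-23024, Mul(Rational(1, 3673), Pow(374646, Rational(1, 2))))) = Add(Rational(47833, 21882), Mul(Rational(-23024, 3673), Pow(374646, Rational(1, 2))))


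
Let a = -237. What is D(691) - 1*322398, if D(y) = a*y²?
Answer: -113485395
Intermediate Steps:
D(y) = -237*y²
D(691) - 1*322398 = -237*691² - 1*322398 = -237*477481 - 322398 = -113162997 - 322398 = -113485395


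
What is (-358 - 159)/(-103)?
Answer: 517/103 ≈ 5.0194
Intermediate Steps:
(-358 - 159)/(-103) = -517*(-1/103) = 517/103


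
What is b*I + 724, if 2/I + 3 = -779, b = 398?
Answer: 282686/391 ≈ 722.98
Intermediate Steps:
I = -1/391 (I = 2/(-3 - 779) = 2/(-782) = 2*(-1/782) = -1/391 ≈ -0.0025575)
b*I + 724 = 398*(-1/391) + 724 = -398/391 + 724 = 282686/391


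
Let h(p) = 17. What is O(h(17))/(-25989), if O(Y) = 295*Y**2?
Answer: -85255/25989 ≈ -3.2804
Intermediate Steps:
O(h(17))/(-25989) = (295*17**2)/(-25989) = (295*289)*(-1/25989) = 85255*(-1/25989) = -85255/25989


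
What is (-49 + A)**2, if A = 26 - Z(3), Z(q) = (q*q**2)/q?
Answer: 1024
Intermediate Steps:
Z(q) = q**2 (Z(q) = q**3/q = q**2)
A = 17 (A = 26 - 1*3**2 = 26 - 1*9 = 26 - 9 = 17)
(-49 + A)**2 = (-49 + 17)**2 = (-32)**2 = 1024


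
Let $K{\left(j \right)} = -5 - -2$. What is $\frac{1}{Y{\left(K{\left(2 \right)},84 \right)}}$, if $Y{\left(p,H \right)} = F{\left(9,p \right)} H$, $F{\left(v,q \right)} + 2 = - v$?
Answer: $- \frac{1}{924} \approx -0.0010823$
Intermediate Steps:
$K{\left(j \right)} = -3$ ($K{\left(j \right)} = -5 + 2 = -3$)
$F{\left(v,q \right)} = -2 - v$
$Y{\left(p,H \right)} = - 11 H$ ($Y{\left(p,H \right)} = \left(-2 - 9\right) H = - 11 H$)
$\frac{1}{Y{\left(K{\left(2 \right)},84 \right)}} = \frac{1}{\left(-11\right) 84} = \frac{1}{-924} = - \frac{1}{924}$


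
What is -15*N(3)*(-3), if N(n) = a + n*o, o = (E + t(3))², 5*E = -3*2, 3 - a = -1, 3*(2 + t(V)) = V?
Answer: 4167/5 ≈ 833.40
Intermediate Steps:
t(V) = -2 + V/3
a = 4 (a = 3 - 1*(-1) = 3 + 1 = 4)
E = -6/5 (E = (-3*2)/5 = (⅕)*(-6) = -6/5 ≈ -1.2000)
o = 121/25 (o = (-6/5 + (-2 + (⅓)*3))² = (-6/5 + (-2 + 1))² = (-6/5 - 1)² = (-11/5)² = 121/25 ≈ 4.8400)
N(n) = 4 + 121*n/25 (N(n) = 4 + n*(121/25) = 4 + 121*n/25)
-15*N(3)*(-3) = -15*(4 + (121/25)*3)*(-3) = -15*(4 + 363/25)*(-3) = -15*463/25*(-3) = -1389/5*(-3) = 4167/5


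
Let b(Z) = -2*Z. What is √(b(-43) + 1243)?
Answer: √1329 ≈ 36.455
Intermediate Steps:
√(b(-43) + 1243) = √(-2*(-43) + 1243) = √(86 + 1243) = √1329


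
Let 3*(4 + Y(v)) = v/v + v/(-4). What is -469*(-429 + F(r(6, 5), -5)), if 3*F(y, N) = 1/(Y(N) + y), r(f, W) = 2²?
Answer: 1808933/9 ≈ 2.0099e+5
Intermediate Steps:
Y(v) = -11/3 - v/12 (Y(v) = -4 + (v/v + v/(-4))/3 = -4 + (1 + v*(-¼))/3 = -4 + (1 - v/4)/3 = -4 + (⅓ - v/12) = -11/3 - v/12)
r(f, W) = 4
F(y, N) = 1/(3*(-11/3 + y - N/12)) (F(y, N) = 1/(3*((-11/3 - N/12) + y)) = 1/(3*(-11/3 + y - N/12)))
-469*(-429 + F(r(6, 5), -5)) = -469*(-429 + 4/(-44 - 1*(-5) + 12*4)) = -469*(-429 + 4/(-44 + 5 + 48)) = -469*(-429 + 4/9) = -469*(-3857/9) = 1808933/9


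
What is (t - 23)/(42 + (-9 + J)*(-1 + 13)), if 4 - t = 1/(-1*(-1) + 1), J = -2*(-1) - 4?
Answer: 13/60 ≈ 0.21667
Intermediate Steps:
J = -2 (J = 2 - 4 = -2)
t = 7/2 (t = 4 - 1/(-1*(-1) + 1) = 4 - 1/(1 + 1) = 4 - 1/2 = 4 - 1*½ = 4 - ½ = 7/2 ≈ 3.5000)
(t - 23)/(42 + (-9 + J)*(-1 + 13)) = (7/2 - 23)/(42 + (-9 - 2)*(-1 + 13)) = -39/(2*(42 - 11*12)) = -39/(2*(42 - 132)) = -39/2/(-90) = -39/2*(-1/90) = 13/60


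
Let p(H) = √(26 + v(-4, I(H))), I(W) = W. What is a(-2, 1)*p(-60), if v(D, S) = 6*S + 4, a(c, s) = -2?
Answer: -2*I*√330 ≈ -36.332*I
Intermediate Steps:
v(D, S) = 4 + 6*S
p(H) = √(30 + 6*H) (p(H) = √(26 + (4 + 6*H)) = √(30 + 6*H))
a(-2, 1)*p(-60) = -2*√(30 + 6*(-60)) = -2*√(30 - 360) = -2*I*√330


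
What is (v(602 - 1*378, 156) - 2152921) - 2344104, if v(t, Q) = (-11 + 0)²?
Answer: -4496904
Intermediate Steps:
v(t, Q) = 121 (v(t, Q) = (-11)² = 121)
(v(602 - 1*378, 156) - 2152921) - 2344104 = (121 - 2152921) - 2344104 = -2152800 - 2344104 = -4496904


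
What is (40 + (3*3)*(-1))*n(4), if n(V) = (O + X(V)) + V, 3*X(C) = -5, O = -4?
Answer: -155/3 ≈ -51.667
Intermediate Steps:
X(C) = -5/3 (X(C) = (1/3)*(-5) = -5/3)
n(V) = -17/3 + V (n(V) = (-4 - 5/3) + V = -17/3 + V)
(40 + (3*3)*(-1))*n(4) = (40 + (3*3)*(-1))*(-17/3 + 4) = (40 + 9*(-1))*(-5/3) = (40 - 9)*(-5/3) = 31*(-5/3) = -155/3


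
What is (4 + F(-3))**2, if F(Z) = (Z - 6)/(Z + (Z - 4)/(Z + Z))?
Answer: 9604/121 ≈ 79.372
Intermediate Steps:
F(Z) = (-6 + Z)/(Z + (-4 + Z)/(2*Z)) (F(Z) = (-6 + Z)/(Z + (-4 + Z)/((2*Z))) = (-6 + Z)/(Z + (-4 + Z)*(1/(2*Z))) = (-6 + Z)/(Z + (-4 + Z)/(2*Z)))
(4 + F(-3))**2 = (4 + 2*(-3)*(-6 - 3)/(-4 - 3 + 2*(-3)**2))**2 = (4 + 2*(-3)*(-9)/(-4 - 3 + 2*9))**2 = (4 + 2*(-3)*(-9)/(-4 - 3 + 18))**2 = (4 + 2*(-3)*(-9)/11)**2 = (4 + 2*(-3)*(1/11)*(-9))**2 = (4 + 54/11)**2 = (98/11)**2 = 9604/121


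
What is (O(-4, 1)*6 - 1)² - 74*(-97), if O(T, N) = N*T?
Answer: 7803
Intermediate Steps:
(O(-4, 1)*6 - 1)² - 74*(-97) = ((1*(-4))*6 - 1)² - 74*(-97) = (-4*6 - 1)² + 7178 = (-24 - 1)² + 7178 = (-25)² + 7178 = 625 + 7178 = 7803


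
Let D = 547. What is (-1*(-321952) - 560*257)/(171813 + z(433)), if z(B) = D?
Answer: 22254/21545 ≈ 1.0329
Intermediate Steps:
z(B) = 547
(-1*(-321952) - 560*257)/(171813 + z(433)) = (-1*(-321952) - 560*257)/(171813 + 547) = (321952 - 143920)/172360 = 178032*(1/172360) = 22254/21545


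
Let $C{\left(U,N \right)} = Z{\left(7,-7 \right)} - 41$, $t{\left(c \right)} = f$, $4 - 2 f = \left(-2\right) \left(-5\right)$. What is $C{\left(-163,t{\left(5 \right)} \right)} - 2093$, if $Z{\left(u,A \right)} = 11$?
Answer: $-2123$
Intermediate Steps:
$f = -3$ ($f = 2 - \frac{\left(-2\right) \left(-5\right)}{2} = 2 - 5 = -3$)
$t{\left(c \right)} = -3$
$C{\left(U,N \right)} = -30$ ($C{\left(U,N \right)} = 11 - 41 = -30$)
$C{\left(-163,t{\left(5 \right)} \right)} - 2093 = -30 - 2093 = -2123$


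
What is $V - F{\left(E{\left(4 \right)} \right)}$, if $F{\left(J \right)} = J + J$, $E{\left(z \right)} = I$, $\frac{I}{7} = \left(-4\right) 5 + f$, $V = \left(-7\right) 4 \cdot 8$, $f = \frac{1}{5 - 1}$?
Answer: $\frac{105}{2} \approx 52.5$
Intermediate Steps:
$f = \frac{1}{4} \approx 0.25$
$V = -224$ ($V = \left(-28\right) 8 = -224$)
$I = - \frac{553}{4}$ ($I = 7 \left(\left(-4\right) 5 + \frac{1}{4}\right) = 7 \left(-20 + \frac{1}{4}\right) = 7 \left(- \frac{79}{4}\right) = - \frac{553}{4} \approx -138.25$)
$E{\left(z \right)} = - \frac{553}{4}$
$F{\left(J \right)} = 2 J$
$V - F{\left(E{\left(4 \right)} \right)} = -224 - 2 \left(- \frac{553}{4}\right) = -224 - - \frac{553}{2} = -224 + \frac{553}{2} = \frac{105}{2}$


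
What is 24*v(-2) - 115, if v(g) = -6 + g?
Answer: -307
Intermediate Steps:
24*v(-2) - 115 = 24*(-6 - 2) - 115 = 24*(-8) - 115 = -192 - 115 = -307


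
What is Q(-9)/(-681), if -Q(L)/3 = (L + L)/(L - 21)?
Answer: 3/1135 ≈ 0.0026432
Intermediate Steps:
Q(L) = -6*L/(-21 + L) (Q(L) = -3*(L + L)/(L - 21) = -3*2*L/(-21 + L) = -6*L/(-21 + L))
Q(-9)/(-681) = -6*(-9)/(-21 - 9)/(-681) = -6*(-9)/(-30)*(-1/681) = -6*(-9)*(-1/30)*(-1/681) = -9/5*(-1/681) = 3/1135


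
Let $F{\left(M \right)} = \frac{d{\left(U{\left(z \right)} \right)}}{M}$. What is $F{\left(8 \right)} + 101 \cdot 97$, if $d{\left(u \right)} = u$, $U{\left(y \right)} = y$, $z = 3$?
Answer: $\frac{78379}{8} \approx 9797.4$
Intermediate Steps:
$F{\left(M \right)} = \frac{3}{M}$
$F{\left(8 \right)} + 101 \cdot 97 = \frac{3}{8} + 101 \cdot 97 = 3 \cdot \frac{1}{8} + 9797 = \frac{3}{8} + 9797 = \frac{78379}{8}$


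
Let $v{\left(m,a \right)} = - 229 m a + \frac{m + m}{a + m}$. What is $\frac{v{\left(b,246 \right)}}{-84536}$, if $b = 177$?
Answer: $\frac{175740940}{1489947} \approx 117.95$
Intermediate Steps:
$v{\left(m,a \right)} = - 229 a m + \frac{2 m}{a + m}$
$\frac{v{\left(b,246 \right)}}{-84536} = \frac{177 \frac{1}{246 + 177} \left(2 - 229 \cdot 246^{2} - 56334 \cdot 177\right)}{-84536} = \frac{177 \left(2 - 13858164 - 9971118\right)}{423} \left(- \frac{1}{84536}\right) = 177 \cdot \frac{1}{423} \left(2 - 13858164 - 9971118\right) \left(- \frac{1}{84536}\right) = 177 \cdot \frac{1}{423} \left(-23829280\right) \left(- \frac{1}{84536}\right) = \left(- \frac{1405927520}{141}\right) \left(- \frac{1}{84536}\right) = \frac{175740940}{1489947}$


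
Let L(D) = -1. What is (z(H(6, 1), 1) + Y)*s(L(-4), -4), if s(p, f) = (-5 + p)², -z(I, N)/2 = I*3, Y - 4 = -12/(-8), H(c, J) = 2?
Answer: -234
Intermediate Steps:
Y = 11/2 (Y = 4 - 12/(-8) = 4 - 12*(-⅛) = 4 + 3/2 = 11/2 ≈ 5.5000)
z(I, N) = -6*I (z(I, N) = -2*I*3 = -6*I)
(z(H(6, 1), 1) + Y)*s(L(-4), -4) = (-6*2 + 11/2)*(-5 - 1)² = (-12 + 11/2)*(-6)² = -13/2*36 = -234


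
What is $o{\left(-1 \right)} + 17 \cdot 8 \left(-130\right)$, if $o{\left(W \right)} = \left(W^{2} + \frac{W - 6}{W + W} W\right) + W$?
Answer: $- \frac{35367}{2} \approx -17684.0$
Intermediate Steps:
$o{\left(W \right)} = -3 + W^{2} + \frac{3 W}{2}$ ($o{\left(W \right)} = \left(W^{2} + \frac{-6 + W}{2 W} W\right) + W = \left(W^{2} + \left(-3 + \frac{W}{2}\right)\right) + W = \left(-3 + W^{2} + \frac{W}{2}\right) + W = -3 + W^{2} + \frac{3 W}{2}$)
$o{\left(-1 \right)} + 17 \cdot 8 \left(-130\right) = \left(-3 + \left(-1\right)^{2} + \frac{3}{2} \left(-1\right)\right) + 17 \cdot 8 \left(-130\right) = \left(-3 + 1 - \frac{3}{2}\right) + 136 \left(-130\right) = - \frac{7}{2} - 17680 = - \frac{35367}{2}$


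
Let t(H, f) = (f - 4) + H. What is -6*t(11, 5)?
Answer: -72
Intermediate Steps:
t(H, f) = -4 + H + f (t(H, f) = (-4 + f) + H = -4 + H + f)
-6*t(11, 5) = -6*(-4 + 11 + 5) = -6*12 = -72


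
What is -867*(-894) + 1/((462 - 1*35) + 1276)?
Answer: 1319991895/1703 ≈ 7.7510e+5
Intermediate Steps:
-867*(-894) + 1/((462 - 1*35) + 1276) = 775098 + 1/((462 - 35) + 1276) = 775098 + 1/(427 + 1276) = 775098 + 1/1703 = 1319991895/1703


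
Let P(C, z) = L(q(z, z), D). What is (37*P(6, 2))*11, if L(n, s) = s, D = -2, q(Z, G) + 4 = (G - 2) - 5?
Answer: -814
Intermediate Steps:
q(Z, G) = -11 + G (q(Z, G) = -4 + ((G - 2) - 5) = -4 + ((-2 + G) - 5) = -4 + (-7 + G) = -11 + G)
P(C, z) = -2
(37*P(6, 2))*11 = (37*(-2))*11 = -74*11 = -814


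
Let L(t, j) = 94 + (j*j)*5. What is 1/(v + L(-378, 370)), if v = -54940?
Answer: 1/629654 ≈ 1.5882e-6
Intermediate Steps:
L(t, j) = 94 + 5*j² (L(t, j) = 94 + j²*5 = 94 + 5*j²)
1/(v + L(-378, 370)) = 1/(-54940 + (94 + 5*370²)) = 1/(-54940 + (94 + 5*136900)) = 1/(-54940 + (94 + 684500)) = 1/(-54940 + 684594) = 1/629654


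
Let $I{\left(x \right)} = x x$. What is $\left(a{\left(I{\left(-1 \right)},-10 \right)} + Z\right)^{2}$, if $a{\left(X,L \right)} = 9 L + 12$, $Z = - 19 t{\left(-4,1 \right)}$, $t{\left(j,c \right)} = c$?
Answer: $9409$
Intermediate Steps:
$I{\left(x \right)} = x^{2}$
$Z = -19$ ($Z = \left(-19\right) 1 = -19$)
$a{\left(X,L \right)} = 12 + 9 L$
$\left(a{\left(I{\left(-1 \right)},-10 \right)} + Z\right)^{2} = \left(\left(12 + 9 \left(-10\right)\right) - 19\right)^{2} = \left(\left(12 - 90\right) - 19\right)^{2} = \left(-78 - 19\right)^{2} = \left(-97\right)^{2} = 9409$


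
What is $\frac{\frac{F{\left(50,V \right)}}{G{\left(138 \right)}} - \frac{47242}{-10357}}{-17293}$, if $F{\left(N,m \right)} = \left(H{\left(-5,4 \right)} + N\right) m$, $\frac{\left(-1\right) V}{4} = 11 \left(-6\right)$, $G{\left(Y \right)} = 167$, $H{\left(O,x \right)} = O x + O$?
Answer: $- \frac{76245614}{29910301367} \approx -0.0025491$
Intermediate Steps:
$H{\left(O,x \right)} = O + O x$
$V = 264$ ($V = - 4 \cdot 11 \left(-6\right) = \left(-4\right) \left(-66\right) = 264$)
$F{\left(N,m \right)} = m \left(-25 + N\right)$ ($F{\left(N,m \right)} = \left(- 5 \left(1 + 4\right) + N\right) m = \left(\left(-5\right) 5 + N\right) m = \left(-25 + N\right) m = m \left(-25 + N\right)$)
$\frac{\frac{F{\left(50,V \right)}}{G{\left(138 \right)}} - \frac{47242}{-10357}}{-17293} = \frac{\frac{264 \left(-25 + 50\right)}{167} - \frac{47242}{-10357}}{-17293} = \left(264 \cdot 25 \cdot \frac{1}{167} - - \frac{47242}{10357}\right) \left(- \frac{1}{17293}\right) = \left(6600 \cdot \frac{1}{167} + \frac{47242}{10357}\right) \left(- \frac{1}{17293}\right) = \left(\frac{6600}{167} + \frac{47242}{10357}\right) \left(- \frac{1}{17293}\right) = \frac{76245614}{1729619} \left(- \frac{1}{17293}\right) = - \frac{76245614}{29910301367}$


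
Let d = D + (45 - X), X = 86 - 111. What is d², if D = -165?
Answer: 9025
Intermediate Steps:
X = -25
d = -95 (d = -165 + (45 - 1*(-25)) = -165 + (45 + 25) = -165 + 70 = -95)
d² = (-95)² = 9025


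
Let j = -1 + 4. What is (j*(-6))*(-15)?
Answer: 270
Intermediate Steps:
j = 3
(j*(-6))*(-15) = (3*(-6))*(-15) = -18*(-15) = 270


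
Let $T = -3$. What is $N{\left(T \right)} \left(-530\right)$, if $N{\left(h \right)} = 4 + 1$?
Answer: $-2650$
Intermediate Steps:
$N{\left(h \right)} = 5$
$N{\left(T \right)} \left(-530\right) = 5 \left(-530\right) = -2650$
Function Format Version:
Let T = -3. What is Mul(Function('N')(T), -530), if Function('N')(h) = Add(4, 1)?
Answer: -2650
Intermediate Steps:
Function('N')(h) = 5
Mul(Function('N')(T), -530) = Mul(5, -530) = -2650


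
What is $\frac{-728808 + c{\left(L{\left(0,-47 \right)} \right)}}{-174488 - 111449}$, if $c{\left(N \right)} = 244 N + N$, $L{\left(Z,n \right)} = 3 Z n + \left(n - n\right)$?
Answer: $\frac{728808}{285937} \approx 2.5488$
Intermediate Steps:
$L{\left(Z,n \right)} = 3 Z n$ ($L{\left(Z,n \right)} = 3 Z n + 0 = 3 Z n$)
$c{\left(N \right)} = 245 N$
$\frac{-728808 + c{\left(L{\left(0,-47 \right)} \right)}}{-174488 - 111449} = \frac{-728808 + 245 \cdot 3 \cdot 0 \left(-47\right)}{-174488 - 111449} = \frac{-728808 + 245 \cdot 0}{-285937} = \left(-728808 + 0\right) \left(- \frac{1}{285937}\right) = \left(-728808\right) \left(- \frac{1}{285937}\right) = \frac{728808}{285937}$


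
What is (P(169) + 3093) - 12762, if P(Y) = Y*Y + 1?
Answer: 18893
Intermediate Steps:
P(Y) = 1 + Y**2 (P(Y) = Y**2 + 1 = 1 + Y**2)
(P(169) + 3093) - 12762 = ((1 + 169**2) + 3093) - 12762 = ((1 + 28561) + 3093) - 12762 = (28562 + 3093) - 12762 = 31655 - 12762 = 18893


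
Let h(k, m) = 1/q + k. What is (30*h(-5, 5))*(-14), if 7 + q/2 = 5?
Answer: 2205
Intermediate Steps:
q = -4 (q = -14 + 2*5 = -14 + 10 = -4)
h(k, m) = -1/4 + k (h(k, m) = 1/(-4) + k = -1/4 + k)
(30*h(-5, 5))*(-14) = (30*(-1/4 - 5))*(-14) = (30*(-21/4))*(-14) = -315/2*(-14) = 2205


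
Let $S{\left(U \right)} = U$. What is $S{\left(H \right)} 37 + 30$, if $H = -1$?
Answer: $-7$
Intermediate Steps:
$S{\left(H \right)} 37 + 30 = \left(-1\right) 37 + 30 = -37 + 30 = -7$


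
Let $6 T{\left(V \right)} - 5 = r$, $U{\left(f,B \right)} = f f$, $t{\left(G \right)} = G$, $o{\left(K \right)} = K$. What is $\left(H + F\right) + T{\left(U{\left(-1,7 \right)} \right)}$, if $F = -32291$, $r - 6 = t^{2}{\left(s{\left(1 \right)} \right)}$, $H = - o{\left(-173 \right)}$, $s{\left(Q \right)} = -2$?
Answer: $- \frac{64231}{2} \approx -32116.0$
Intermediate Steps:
$H = 173$ ($H = \left(-1\right) \left(-173\right) = 173$)
$r = 10$ ($r = 6 + \left(-2\right)^{2} = 6 + 4 = 10$)
$U{\left(f,B \right)} = f^{2}$
$T{\left(V \right)} = \frac{5}{2}$ ($T{\left(V \right)} = \frac{5}{6} + \frac{1}{6} \cdot 10 = \frac{5}{6} + \frac{5}{3} = \frac{5}{2}$)
$\left(H + F\right) + T{\left(U{\left(-1,7 \right)} \right)} = \left(173 - 32291\right) + \frac{5}{2} = -32118 + \frac{5}{2} = - \frac{64231}{2}$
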